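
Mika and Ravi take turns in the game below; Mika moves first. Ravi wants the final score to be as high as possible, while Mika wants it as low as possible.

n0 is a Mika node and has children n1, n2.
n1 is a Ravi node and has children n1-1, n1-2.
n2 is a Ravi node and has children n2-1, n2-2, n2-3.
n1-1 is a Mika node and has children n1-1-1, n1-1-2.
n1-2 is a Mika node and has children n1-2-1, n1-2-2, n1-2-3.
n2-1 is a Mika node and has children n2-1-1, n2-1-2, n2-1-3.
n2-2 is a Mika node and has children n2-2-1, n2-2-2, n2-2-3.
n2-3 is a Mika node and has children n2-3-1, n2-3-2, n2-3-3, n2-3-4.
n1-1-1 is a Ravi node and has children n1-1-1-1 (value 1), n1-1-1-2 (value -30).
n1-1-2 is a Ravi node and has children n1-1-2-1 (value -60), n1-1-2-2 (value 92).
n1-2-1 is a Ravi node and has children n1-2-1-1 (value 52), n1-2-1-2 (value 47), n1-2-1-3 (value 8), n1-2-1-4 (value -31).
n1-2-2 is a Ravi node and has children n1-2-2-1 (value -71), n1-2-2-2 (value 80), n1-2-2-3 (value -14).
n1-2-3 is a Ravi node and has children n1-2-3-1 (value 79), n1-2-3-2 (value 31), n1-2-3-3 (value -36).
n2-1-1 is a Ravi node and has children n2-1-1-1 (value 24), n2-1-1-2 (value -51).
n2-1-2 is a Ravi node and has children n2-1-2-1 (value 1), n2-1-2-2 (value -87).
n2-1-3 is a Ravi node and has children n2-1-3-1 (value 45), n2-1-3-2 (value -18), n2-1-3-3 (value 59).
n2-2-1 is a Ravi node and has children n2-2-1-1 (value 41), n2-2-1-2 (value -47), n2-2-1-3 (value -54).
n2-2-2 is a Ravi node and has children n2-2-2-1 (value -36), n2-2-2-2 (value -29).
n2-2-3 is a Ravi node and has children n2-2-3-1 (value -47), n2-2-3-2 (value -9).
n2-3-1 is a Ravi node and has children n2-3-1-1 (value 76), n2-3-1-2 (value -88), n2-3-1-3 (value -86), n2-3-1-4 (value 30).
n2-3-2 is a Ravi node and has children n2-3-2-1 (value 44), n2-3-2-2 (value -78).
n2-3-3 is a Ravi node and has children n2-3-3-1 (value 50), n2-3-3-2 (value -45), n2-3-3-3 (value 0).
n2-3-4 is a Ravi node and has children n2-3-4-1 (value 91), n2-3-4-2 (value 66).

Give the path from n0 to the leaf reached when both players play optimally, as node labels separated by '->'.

n0 -> n2 -> n2-3 -> n2-3-2 -> n2-3-2-1

n1-1-1 (Ravi): max(1, -30) = 1
n1-1-2 (Ravi): max(-60, 92) = 92
n1-1 (Mika): min(1, 92) = 1
n1-2-1 (Ravi): max(52, 47, 8, -31) = 52
n1-2-2 (Ravi): max(-71, 80, -14) = 80
n1-2-3 (Ravi): max(79, 31, -36) = 79
n1-2 (Mika): min(52, 80, 79) = 52
n1 (Ravi): max(1, 52) = 52
n2-1-1 (Ravi): max(24, -51) = 24
n2-1-2 (Ravi): max(1, -87) = 1
n2-1-3 (Ravi): max(45, -18, 59) = 59
n2-1 (Mika): min(24, 1, 59) = 1
n2-2-1 (Ravi): max(41, -47, -54) = 41
n2-2-2 (Ravi): max(-36, -29) = -29
n2-2-3 (Ravi): max(-47, -9) = -9
n2-2 (Mika): min(41, -29, -9) = -29
n2-3-1 (Ravi): max(76, -88, -86, 30) = 76
n2-3-2 (Ravi): max(44, -78) = 44
n2-3-3 (Ravi): max(50, -45, 0) = 50
n2-3-4 (Ravi): max(91, 66) = 91
n2-3 (Mika): min(76, 44, 50, 91) = 44
n2 (Ravi): max(1, -29, 44) = 44
n0 (Mika): min(52, 44) = 44
At n0, Mika picks n2 (lowest: 44).
At n2, Ravi picks n2-3 (highest: 44).
At n2-3, Mika picks n2-3-2 (lowest: 44).
At n2-3-2, Ravi picks n2-3-2-1 (highest: 44).
Terminal value 44.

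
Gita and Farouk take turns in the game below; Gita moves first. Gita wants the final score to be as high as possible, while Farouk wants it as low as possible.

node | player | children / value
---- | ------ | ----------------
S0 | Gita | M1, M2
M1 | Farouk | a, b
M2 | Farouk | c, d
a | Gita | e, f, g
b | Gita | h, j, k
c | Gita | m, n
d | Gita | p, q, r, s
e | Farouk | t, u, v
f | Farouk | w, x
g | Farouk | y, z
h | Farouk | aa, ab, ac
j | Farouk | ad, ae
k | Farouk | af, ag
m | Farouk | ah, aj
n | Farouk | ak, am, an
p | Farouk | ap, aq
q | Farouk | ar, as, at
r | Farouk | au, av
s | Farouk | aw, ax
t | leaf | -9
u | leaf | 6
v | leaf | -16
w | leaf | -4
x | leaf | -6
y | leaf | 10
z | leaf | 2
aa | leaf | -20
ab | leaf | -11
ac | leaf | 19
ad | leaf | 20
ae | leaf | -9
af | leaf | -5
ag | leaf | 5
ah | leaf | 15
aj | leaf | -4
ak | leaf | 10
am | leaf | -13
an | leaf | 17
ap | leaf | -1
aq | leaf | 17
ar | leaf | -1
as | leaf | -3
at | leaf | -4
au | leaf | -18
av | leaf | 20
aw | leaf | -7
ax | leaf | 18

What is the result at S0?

-4

e (Farouk): min(-9, 6, -16) = -16
f (Farouk): min(-4, -6) = -6
g (Farouk): min(10, 2) = 2
a (Gita): max(-16, -6, 2) = 2
h (Farouk): min(-20, -11, 19) = -20
j (Farouk): min(20, -9) = -9
k (Farouk): min(-5, 5) = -5
b (Gita): max(-20, -9, -5) = -5
M1 (Farouk): min(2, -5) = -5
m (Farouk): min(15, -4) = -4
n (Farouk): min(10, -13, 17) = -13
c (Gita): max(-4, -13) = -4
p (Farouk): min(-1, 17) = -1
q (Farouk): min(-1, -3, -4) = -4
r (Farouk): min(-18, 20) = -18
s (Farouk): min(-7, 18) = -7
d (Gita): max(-1, -4, -18, -7) = -1
M2 (Farouk): min(-4, -1) = -4
S0 (Gita): max(-5, -4) = -4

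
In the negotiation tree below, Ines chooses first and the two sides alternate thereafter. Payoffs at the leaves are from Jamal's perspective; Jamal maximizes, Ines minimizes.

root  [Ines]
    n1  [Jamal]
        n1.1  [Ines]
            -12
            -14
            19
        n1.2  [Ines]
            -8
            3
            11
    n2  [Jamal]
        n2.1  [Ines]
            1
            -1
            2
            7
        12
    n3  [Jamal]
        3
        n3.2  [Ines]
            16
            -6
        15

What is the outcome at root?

n1.1 (Ines): min(-12, -14, 19) = -14
n1.2 (Ines): min(-8, 3, 11) = -8
n1 (Jamal): max(-14, -8) = -8
n2.1 (Ines): min(1, -1, 2, 7) = -1
n2 (Jamal): max(-1, 12) = 12
n3.2 (Ines): min(16, -6) = -6
n3 (Jamal): max(3, -6, 15) = 15
root (Ines): min(-8, 12, 15) = -8

-8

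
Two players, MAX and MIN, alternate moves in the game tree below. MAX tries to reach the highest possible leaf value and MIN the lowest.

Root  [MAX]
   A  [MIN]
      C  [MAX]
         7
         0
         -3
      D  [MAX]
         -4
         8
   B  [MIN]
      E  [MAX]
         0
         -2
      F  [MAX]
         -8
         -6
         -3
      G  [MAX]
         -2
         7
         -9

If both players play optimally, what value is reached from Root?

C (MAX): max(7, 0, -3) = 7
D (MAX): max(-4, 8) = 8
A (MIN): min(7, 8) = 7
E (MAX): max(0, -2) = 0
F (MAX): max(-8, -6, -3) = -3
G (MAX): max(-2, 7, -9) = 7
B (MIN): min(0, -3, 7) = -3
Root (MAX): max(7, -3) = 7

7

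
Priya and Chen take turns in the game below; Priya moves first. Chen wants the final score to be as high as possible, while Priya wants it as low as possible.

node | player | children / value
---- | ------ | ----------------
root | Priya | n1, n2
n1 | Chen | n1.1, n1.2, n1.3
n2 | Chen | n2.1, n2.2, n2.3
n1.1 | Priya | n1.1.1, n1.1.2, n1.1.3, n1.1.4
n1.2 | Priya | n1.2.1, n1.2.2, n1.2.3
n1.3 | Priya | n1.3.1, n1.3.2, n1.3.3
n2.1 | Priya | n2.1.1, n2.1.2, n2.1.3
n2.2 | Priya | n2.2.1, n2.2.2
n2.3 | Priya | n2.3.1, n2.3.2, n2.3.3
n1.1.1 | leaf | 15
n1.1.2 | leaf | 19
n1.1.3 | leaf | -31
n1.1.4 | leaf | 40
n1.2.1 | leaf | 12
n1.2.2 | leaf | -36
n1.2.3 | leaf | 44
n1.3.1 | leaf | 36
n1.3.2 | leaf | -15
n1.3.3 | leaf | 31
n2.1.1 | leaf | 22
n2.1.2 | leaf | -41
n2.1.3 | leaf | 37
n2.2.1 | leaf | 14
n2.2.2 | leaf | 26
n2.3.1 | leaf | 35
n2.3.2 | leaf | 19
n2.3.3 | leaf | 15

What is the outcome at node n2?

n2.1 (Priya): min(22, -41, 37) = -41
n2.2 (Priya): min(14, 26) = 14
n2.3 (Priya): min(35, 19, 15) = 15
n2 (Chen): max(-41, 14, 15) = 15

15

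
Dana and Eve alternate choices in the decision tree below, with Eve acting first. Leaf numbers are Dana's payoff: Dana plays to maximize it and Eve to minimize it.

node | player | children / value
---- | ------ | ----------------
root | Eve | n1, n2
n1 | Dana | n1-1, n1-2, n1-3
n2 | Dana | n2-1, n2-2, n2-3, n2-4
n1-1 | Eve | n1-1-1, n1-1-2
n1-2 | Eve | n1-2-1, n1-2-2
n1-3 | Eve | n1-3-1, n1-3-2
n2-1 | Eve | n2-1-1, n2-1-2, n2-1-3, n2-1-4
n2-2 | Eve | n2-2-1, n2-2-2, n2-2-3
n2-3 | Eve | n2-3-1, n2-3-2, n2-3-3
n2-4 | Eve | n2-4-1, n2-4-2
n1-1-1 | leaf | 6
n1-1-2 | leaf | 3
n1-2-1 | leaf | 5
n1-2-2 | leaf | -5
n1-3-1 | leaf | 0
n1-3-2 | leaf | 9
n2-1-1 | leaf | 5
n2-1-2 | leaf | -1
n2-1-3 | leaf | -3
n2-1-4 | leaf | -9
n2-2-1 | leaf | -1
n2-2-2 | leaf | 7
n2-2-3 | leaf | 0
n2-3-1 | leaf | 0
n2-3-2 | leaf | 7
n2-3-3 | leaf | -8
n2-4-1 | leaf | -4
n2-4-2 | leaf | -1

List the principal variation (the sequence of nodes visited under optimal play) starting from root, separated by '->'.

n1-1 (Eve): min(6, 3) = 3
n1-2 (Eve): min(5, -5) = -5
n1-3 (Eve): min(0, 9) = 0
n1 (Dana): max(3, -5, 0) = 3
n2-1 (Eve): min(5, -1, -3, -9) = -9
n2-2 (Eve): min(-1, 7, 0) = -1
n2-3 (Eve): min(0, 7, -8) = -8
n2-4 (Eve): min(-4, -1) = -4
n2 (Dana): max(-9, -1, -8, -4) = -1
root (Eve): min(3, -1) = -1
At root, Eve picks n2 (lowest: -1).
At n2, Dana picks n2-2 (highest: -1).
At n2-2, Eve picks n2-2-1 (lowest: -1).
Terminal value -1.

root -> n2 -> n2-2 -> n2-2-1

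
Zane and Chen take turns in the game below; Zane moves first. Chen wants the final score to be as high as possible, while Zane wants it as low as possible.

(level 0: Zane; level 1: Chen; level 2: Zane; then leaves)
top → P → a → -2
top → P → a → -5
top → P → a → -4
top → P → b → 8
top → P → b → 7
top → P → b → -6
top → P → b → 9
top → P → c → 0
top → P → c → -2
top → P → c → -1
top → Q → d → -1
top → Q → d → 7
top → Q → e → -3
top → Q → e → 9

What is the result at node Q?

d (Zane): min(-1, 7) = -1
e (Zane): min(-3, 9) = -3
Q (Chen): max(-1, -3) = -1

-1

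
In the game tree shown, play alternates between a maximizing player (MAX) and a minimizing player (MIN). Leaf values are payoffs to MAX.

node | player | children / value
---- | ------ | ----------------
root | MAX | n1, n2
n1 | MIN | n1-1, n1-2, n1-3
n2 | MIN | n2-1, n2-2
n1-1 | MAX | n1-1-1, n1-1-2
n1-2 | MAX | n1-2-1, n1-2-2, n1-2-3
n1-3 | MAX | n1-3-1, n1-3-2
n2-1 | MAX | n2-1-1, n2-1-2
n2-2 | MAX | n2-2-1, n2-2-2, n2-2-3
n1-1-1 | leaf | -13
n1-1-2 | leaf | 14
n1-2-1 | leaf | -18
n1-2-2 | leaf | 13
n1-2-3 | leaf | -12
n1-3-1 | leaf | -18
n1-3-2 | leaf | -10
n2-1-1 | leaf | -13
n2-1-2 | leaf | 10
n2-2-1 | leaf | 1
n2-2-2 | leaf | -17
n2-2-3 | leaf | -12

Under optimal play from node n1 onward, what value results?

-10

n1-1 (MAX): max(-13, 14) = 14
n1-2 (MAX): max(-18, 13, -12) = 13
n1-3 (MAX): max(-18, -10) = -10
n1 (MIN): min(14, 13, -10) = -10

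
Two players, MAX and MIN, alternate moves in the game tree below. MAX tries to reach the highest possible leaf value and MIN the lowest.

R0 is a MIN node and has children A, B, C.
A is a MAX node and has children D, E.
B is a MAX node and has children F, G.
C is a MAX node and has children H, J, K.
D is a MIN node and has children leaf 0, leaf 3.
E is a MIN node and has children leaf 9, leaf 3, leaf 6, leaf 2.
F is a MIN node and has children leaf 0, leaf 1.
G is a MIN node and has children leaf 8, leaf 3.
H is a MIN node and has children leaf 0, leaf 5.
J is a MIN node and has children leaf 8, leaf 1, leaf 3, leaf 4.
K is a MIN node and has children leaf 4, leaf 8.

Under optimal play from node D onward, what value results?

D (MIN): min(0, 3) = 0

0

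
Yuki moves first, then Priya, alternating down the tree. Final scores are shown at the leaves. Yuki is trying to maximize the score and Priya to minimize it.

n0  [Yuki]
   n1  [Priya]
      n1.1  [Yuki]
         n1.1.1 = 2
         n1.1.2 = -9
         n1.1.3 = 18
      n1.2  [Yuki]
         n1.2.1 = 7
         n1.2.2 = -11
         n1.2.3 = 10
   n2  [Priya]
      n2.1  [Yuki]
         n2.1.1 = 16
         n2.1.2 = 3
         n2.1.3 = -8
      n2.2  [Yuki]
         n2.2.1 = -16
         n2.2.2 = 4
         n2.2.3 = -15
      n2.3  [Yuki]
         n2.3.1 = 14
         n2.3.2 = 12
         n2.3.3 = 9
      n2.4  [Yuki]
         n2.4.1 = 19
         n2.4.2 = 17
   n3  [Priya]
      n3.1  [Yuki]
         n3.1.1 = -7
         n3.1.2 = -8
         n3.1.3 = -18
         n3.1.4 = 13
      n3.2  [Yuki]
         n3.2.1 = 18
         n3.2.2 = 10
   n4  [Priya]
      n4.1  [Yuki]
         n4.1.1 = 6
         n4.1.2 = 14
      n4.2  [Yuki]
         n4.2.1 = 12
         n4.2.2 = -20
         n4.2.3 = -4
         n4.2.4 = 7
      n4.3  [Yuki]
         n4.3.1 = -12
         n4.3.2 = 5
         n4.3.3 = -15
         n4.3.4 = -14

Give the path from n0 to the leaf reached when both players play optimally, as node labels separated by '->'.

n0 -> n3 -> n3.1 -> n3.1.4

n1.1 (Yuki): max(2, -9, 18) = 18
n1.2 (Yuki): max(7, -11, 10) = 10
n1 (Priya): min(18, 10) = 10
n2.1 (Yuki): max(16, 3, -8) = 16
n2.2 (Yuki): max(-16, 4, -15) = 4
n2.3 (Yuki): max(14, 12, 9) = 14
n2.4 (Yuki): max(19, 17) = 19
n2 (Priya): min(16, 4, 14, 19) = 4
n3.1 (Yuki): max(-7, -8, -18, 13) = 13
n3.2 (Yuki): max(18, 10) = 18
n3 (Priya): min(13, 18) = 13
n4.1 (Yuki): max(6, 14) = 14
n4.2 (Yuki): max(12, -20, -4, 7) = 12
n4.3 (Yuki): max(-12, 5, -15, -14) = 5
n4 (Priya): min(14, 12, 5) = 5
n0 (Yuki): max(10, 4, 13, 5) = 13
At n0, Yuki picks n3 (highest: 13).
At n3, Priya picks n3.1 (lowest: 13).
At n3.1, Yuki picks n3.1.4 (highest: 13).
Terminal value 13.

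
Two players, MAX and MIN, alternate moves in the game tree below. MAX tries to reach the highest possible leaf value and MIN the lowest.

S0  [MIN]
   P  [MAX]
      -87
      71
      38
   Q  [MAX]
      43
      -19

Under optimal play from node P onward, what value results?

P (MAX): max(-87, 71, 38) = 71

71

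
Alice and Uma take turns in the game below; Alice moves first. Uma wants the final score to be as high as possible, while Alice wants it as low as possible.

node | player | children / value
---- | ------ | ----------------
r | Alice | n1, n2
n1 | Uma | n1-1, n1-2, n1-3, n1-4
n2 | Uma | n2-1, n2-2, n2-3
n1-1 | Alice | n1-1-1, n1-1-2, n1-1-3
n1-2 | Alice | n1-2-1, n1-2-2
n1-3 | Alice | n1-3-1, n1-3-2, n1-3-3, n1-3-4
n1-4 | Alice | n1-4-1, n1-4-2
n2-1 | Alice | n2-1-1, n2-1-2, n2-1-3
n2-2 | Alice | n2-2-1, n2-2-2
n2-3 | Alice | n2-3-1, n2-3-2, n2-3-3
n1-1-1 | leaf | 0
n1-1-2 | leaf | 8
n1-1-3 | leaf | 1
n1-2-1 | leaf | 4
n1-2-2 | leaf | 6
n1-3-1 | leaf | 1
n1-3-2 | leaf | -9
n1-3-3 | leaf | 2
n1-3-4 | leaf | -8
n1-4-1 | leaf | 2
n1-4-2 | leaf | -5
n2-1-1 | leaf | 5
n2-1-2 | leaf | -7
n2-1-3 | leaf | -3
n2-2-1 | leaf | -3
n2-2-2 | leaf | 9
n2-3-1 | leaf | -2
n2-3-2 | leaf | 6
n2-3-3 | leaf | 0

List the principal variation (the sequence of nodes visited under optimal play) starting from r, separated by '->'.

r -> n2 -> n2-3 -> n2-3-1

n1-1 (Alice): min(0, 8, 1) = 0
n1-2 (Alice): min(4, 6) = 4
n1-3 (Alice): min(1, -9, 2, -8) = -9
n1-4 (Alice): min(2, -5) = -5
n1 (Uma): max(0, 4, -9, -5) = 4
n2-1 (Alice): min(5, -7, -3) = -7
n2-2 (Alice): min(-3, 9) = -3
n2-3 (Alice): min(-2, 6, 0) = -2
n2 (Uma): max(-7, -3, -2) = -2
r (Alice): min(4, -2) = -2
At r, Alice picks n2 (lowest: -2).
At n2, Uma picks n2-3 (highest: -2).
At n2-3, Alice picks n2-3-1 (lowest: -2).
Terminal value -2.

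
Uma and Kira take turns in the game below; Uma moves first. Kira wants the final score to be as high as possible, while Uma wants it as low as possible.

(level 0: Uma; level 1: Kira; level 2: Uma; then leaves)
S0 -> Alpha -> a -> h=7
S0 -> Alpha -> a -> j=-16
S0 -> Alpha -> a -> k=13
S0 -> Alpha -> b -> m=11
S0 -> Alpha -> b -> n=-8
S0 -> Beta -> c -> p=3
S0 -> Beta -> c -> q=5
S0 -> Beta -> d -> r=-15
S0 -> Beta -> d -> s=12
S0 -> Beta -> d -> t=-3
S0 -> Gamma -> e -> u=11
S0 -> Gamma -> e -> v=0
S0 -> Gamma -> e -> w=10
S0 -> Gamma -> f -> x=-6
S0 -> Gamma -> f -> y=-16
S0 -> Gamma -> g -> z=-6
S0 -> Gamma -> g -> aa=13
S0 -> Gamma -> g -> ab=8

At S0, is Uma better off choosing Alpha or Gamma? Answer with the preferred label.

Alpha

a (Uma): min(7, -16, 13) = -16
b (Uma): min(11, -8) = -8
Alpha (Kira): max(-16, -8) = -8
e (Uma): min(11, 0, 10) = 0
f (Uma): min(-6, -16) = -16
g (Uma): min(-6, 13, 8) = -6
Gamma (Kira): max(0, -16, -6) = 0
Uma prefers the lower value; Alpha=-8, Gamma=0. Alpha is better since -8 < 0.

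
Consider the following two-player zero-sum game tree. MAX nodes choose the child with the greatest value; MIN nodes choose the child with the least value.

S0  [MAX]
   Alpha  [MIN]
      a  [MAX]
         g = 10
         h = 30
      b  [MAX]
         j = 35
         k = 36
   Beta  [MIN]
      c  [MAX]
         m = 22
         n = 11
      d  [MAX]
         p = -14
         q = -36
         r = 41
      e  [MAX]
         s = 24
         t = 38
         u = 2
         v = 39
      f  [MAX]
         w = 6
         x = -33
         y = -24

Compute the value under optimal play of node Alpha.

30

a (MAX): max(10, 30) = 30
b (MAX): max(35, 36) = 36
Alpha (MIN): min(30, 36) = 30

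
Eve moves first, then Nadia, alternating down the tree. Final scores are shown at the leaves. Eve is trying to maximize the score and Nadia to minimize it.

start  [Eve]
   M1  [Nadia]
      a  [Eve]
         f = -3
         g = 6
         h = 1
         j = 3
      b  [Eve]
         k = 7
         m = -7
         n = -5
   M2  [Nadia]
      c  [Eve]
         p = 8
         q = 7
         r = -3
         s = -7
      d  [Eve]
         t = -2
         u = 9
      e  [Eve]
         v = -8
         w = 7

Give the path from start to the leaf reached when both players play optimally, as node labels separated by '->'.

a (Eve): max(-3, 6, 1, 3) = 6
b (Eve): max(7, -7, -5) = 7
M1 (Nadia): min(6, 7) = 6
c (Eve): max(8, 7, -3, -7) = 8
d (Eve): max(-2, 9) = 9
e (Eve): max(-8, 7) = 7
M2 (Nadia): min(8, 9, 7) = 7
start (Eve): max(6, 7) = 7
At start, Eve picks M2 (highest: 7).
At M2, Nadia picks e (lowest: 7).
At e, Eve picks w (highest: 7).
Terminal value 7.

start -> M2 -> e -> w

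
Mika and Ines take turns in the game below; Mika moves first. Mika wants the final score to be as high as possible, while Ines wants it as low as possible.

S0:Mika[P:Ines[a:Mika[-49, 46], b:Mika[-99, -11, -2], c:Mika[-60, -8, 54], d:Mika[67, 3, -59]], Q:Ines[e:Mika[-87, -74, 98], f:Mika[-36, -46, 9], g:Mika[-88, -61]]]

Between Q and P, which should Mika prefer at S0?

P

e (Mika): max(-87, -74, 98) = 98
f (Mika): max(-36, -46, 9) = 9
g (Mika): max(-88, -61) = -61
Q (Ines): min(98, 9, -61) = -61
a (Mika): max(-49, 46) = 46
b (Mika): max(-99, -11, -2) = -2
c (Mika): max(-60, -8, 54) = 54
d (Mika): max(67, 3, -59) = 67
P (Ines): min(46, -2, 54, 67) = -2
Mika prefers the higher value; Q=-61, P=-2. P is better since -2 > -61.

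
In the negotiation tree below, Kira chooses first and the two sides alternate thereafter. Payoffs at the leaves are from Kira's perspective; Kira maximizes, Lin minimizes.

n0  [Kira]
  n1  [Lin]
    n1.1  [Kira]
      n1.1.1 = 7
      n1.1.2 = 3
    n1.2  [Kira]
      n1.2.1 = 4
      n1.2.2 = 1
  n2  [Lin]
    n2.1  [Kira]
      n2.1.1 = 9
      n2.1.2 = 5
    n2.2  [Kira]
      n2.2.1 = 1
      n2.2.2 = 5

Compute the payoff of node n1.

n1.1 (Kira): max(7, 3) = 7
n1.2 (Kira): max(4, 1) = 4
n1 (Lin): min(7, 4) = 4

4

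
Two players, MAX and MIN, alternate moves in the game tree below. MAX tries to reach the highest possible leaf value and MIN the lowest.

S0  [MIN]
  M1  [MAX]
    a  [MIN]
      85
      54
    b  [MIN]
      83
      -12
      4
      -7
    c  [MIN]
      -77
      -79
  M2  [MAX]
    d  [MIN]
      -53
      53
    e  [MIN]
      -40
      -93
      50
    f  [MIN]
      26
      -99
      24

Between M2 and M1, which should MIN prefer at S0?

d (MIN): min(-53, 53) = -53
e (MIN): min(-40, -93, 50) = -93
f (MIN): min(26, -99, 24) = -99
M2 (MAX): max(-53, -93, -99) = -53
a (MIN): min(85, 54) = 54
b (MIN): min(83, -12, 4, -7) = -12
c (MIN): min(-77, -79) = -79
M1 (MAX): max(54, -12, -79) = 54
MIN prefers the lower value; M2=-53, M1=54. M2 is better since -53 < 54.

M2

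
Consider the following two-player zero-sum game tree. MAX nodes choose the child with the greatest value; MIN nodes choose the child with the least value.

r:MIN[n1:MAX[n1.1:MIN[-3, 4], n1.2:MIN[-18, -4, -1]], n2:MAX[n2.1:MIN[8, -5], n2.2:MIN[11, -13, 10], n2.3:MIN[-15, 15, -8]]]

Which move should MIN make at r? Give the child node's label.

n2

n1.1 (MIN): min(-3, 4) = -3
n1.2 (MIN): min(-18, -4, -1) = -18
n1 (MAX): max(-3, -18) = -3
n2.1 (MIN): min(8, -5) = -5
n2.2 (MIN): min(11, -13, 10) = -13
n2.3 (MIN): min(-15, 15, -8) = -15
n2 (MAX): max(-5, -13, -15) = -5
r (MIN): min(-3, -5) = -5
MIN at r wants the lowest of {n1=-3, n2=-5}, so chooses n2.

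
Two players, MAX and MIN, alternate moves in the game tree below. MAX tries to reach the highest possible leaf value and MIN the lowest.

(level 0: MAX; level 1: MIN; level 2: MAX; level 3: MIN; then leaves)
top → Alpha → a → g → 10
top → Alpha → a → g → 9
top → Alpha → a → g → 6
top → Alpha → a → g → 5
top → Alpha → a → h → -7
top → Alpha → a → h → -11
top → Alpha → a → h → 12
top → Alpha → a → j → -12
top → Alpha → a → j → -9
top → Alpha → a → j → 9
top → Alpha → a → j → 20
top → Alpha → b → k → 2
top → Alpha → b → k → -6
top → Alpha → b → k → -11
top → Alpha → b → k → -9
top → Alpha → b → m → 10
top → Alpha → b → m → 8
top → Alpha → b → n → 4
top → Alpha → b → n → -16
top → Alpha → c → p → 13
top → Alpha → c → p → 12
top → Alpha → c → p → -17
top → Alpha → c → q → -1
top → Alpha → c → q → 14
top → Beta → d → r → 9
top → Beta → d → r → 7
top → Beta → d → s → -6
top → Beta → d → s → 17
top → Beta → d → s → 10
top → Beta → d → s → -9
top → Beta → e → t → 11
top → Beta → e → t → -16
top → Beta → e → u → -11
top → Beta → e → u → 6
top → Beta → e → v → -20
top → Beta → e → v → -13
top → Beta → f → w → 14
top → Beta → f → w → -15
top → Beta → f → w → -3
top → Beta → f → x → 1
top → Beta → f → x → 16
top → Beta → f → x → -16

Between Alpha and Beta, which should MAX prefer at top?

g (MIN): min(10, 9, 6, 5) = 5
h (MIN): min(-7, -11, 12) = -11
j (MIN): min(-12, -9, 9, 20) = -12
a (MAX): max(5, -11, -12) = 5
k (MIN): min(2, -6, -11, -9) = -11
m (MIN): min(10, 8) = 8
n (MIN): min(4, -16) = -16
b (MAX): max(-11, 8, -16) = 8
p (MIN): min(13, 12, -17) = -17
q (MIN): min(-1, 14) = -1
c (MAX): max(-17, -1) = -1
Alpha (MIN): min(5, 8, -1) = -1
r (MIN): min(9, 7) = 7
s (MIN): min(-6, 17, 10, -9) = -9
d (MAX): max(7, -9) = 7
t (MIN): min(11, -16) = -16
u (MIN): min(-11, 6) = -11
v (MIN): min(-20, -13) = -20
e (MAX): max(-16, -11, -20) = -11
w (MIN): min(14, -15, -3) = -15
x (MIN): min(1, 16, -16) = -16
f (MAX): max(-15, -16) = -15
Beta (MIN): min(7, -11, -15) = -15
MAX prefers the higher value; Alpha=-1, Beta=-15. Alpha is better since -1 > -15.

Alpha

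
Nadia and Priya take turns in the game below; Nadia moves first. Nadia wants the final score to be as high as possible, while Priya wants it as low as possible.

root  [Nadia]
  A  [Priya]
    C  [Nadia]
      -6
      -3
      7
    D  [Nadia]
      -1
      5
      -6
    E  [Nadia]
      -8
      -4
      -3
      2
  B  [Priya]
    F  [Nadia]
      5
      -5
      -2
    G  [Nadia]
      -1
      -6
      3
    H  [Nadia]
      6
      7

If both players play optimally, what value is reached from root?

3

C (Nadia): max(-6, -3, 7) = 7
D (Nadia): max(-1, 5, -6) = 5
E (Nadia): max(-8, -4, -3, 2) = 2
A (Priya): min(7, 5, 2) = 2
F (Nadia): max(5, -5, -2) = 5
G (Nadia): max(-1, -6, 3) = 3
H (Nadia): max(6, 7) = 7
B (Priya): min(5, 3, 7) = 3
root (Nadia): max(2, 3) = 3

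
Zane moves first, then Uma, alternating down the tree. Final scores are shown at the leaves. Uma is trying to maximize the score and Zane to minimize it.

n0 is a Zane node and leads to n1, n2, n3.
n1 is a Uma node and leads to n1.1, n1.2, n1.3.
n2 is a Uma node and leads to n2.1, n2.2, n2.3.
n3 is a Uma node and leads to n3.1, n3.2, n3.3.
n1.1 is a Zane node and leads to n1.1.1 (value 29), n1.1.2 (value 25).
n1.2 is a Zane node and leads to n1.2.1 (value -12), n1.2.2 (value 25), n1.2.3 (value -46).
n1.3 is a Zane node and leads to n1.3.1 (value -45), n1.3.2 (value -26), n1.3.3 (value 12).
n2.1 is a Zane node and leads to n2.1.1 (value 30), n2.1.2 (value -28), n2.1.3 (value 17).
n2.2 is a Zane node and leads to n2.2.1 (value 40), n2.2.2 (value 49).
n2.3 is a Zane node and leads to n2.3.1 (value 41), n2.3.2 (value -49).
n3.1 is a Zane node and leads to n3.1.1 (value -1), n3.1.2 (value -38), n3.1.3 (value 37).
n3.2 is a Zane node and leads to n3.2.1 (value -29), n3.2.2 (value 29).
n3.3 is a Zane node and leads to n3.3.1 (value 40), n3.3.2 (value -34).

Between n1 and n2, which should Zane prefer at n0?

n1

n1.1 (Zane): min(29, 25) = 25
n1.2 (Zane): min(-12, 25, -46) = -46
n1.3 (Zane): min(-45, -26, 12) = -45
n1 (Uma): max(25, -46, -45) = 25
n2.1 (Zane): min(30, -28, 17) = -28
n2.2 (Zane): min(40, 49) = 40
n2.3 (Zane): min(41, -49) = -49
n2 (Uma): max(-28, 40, -49) = 40
Zane prefers the lower value; n1=25, n2=40. n1 is better since 25 < 40.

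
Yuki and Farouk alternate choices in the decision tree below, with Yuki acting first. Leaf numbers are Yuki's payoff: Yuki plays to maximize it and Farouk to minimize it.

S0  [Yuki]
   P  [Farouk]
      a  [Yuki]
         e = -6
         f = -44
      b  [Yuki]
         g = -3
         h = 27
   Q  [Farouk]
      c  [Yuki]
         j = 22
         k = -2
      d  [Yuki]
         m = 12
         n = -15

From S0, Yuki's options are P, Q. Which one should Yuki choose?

Q

a (Yuki): max(-6, -44) = -6
b (Yuki): max(-3, 27) = 27
P (Farouk): min(-6, 27) = -6
c (Yuki): max(22, -2) = 22
d (Yuki): max(12, -15) = 12
Q (Farouk): min(22, 12) = 12
S0 (Yuki): max(-6, 12) = 12
Yuki at S0 wants the highest of {P=-6, Q=12}, so chooses Q.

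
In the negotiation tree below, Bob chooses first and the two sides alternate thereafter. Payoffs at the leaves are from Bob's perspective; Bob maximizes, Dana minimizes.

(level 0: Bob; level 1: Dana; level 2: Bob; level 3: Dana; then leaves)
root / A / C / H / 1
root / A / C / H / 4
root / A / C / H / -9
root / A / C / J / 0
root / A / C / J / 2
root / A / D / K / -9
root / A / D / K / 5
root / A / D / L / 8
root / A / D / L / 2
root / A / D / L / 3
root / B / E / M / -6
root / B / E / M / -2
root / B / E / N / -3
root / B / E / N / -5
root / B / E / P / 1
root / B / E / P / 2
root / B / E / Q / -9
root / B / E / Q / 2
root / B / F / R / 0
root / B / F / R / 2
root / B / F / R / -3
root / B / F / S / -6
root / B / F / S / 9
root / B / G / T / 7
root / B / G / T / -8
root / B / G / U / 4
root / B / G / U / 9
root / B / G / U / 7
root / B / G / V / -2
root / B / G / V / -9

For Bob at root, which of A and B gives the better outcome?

H (Dana): min(1, 4, -9) = -9
J (Dana): min(0, 2) = 0
C (Bob): max(-9, 0) = 0
K (Dana): min(-9, 5) = -9
L (Dana): min(8, 2, 3) = 2
D (Bob): max(-9, 2) = 2
A (Dana): min(0, 2) = 0
M (Dana): min(-6, -2) = -6
N (Dana): min(-3, -5) = -5
P (Dana): min(1, 2) = 1
Q (Dana): min(-9, 2) = -9
E (Bob): max(-6, -5, 1, -9) = 1
R (Dana): min(0, 2, -3) = -3
S (Dana): min(-6, 9) = -6
F (Bob): max(-3, -6) = -3
T (Dana): min(7, -8) = -8
U (Dana): min(4, 9, 7) = 4
V (Dana): min(-2, -9) = -9
G (Bob): max(-8, 4, -9) = 4
B (Dana): min(1, -3, 4) = -3
Bob prefers the higher value; A=0, B=-3. A is better since 0 > -3.

A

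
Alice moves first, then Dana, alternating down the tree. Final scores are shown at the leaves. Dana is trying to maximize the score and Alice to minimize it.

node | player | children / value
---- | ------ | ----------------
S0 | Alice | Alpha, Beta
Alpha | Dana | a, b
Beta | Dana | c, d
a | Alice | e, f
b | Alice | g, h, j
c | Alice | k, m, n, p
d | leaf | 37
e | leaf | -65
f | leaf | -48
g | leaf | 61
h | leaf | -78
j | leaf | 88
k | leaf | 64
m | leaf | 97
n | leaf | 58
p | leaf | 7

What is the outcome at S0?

-65

a (Alice): min(-65, -48) = -65
b (Alice): min(61, -78, 88) = -78
Alpha (Dana): max(-65, -78) = -65
c (Alice): min(64, 97, 58, 7) = 7
Beta (Dana): max(7, 37) = 37
S0 (Alice): min(-65, 37) = -65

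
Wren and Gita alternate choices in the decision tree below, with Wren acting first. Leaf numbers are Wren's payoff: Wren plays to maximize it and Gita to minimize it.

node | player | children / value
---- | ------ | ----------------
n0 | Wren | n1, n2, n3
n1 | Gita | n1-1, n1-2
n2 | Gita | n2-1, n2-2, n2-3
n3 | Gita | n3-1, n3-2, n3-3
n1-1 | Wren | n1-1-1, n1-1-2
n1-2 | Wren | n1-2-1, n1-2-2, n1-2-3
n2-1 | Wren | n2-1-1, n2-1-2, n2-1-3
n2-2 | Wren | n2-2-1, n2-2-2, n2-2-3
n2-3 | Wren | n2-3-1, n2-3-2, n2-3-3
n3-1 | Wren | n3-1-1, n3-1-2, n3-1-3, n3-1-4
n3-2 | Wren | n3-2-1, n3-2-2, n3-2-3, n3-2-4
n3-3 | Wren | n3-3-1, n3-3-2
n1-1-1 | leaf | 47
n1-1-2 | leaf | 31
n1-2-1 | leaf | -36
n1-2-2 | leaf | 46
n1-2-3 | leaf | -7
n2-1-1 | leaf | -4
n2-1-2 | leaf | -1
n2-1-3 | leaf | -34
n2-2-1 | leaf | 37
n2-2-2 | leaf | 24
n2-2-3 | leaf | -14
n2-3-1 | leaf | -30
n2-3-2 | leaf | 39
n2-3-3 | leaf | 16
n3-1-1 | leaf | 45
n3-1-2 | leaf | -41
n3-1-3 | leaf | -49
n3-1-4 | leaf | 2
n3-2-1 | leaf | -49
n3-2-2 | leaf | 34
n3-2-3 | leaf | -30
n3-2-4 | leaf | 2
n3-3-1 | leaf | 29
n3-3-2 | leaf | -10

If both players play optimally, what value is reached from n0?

n1-1 (Wren): max(47, 31) = 47
n1-2 (Wren): max(-36, 46, -7) = 46
n1 (Gita): min(47, 46) = 46
n2-1 (Wren): max(-4, -1, -34) = -1
n2-2 (Wren): max(37, 24, -14) = 37
n2-3 (Wren): max(-30, 39, 16) = 39
n2 (Gita): min(-1, 37, 39) = -1
n3-1 (Wren): max(45, -41, -49, 2) = 45
n3-2 (Wren): max(-49, 34, -30, 2) = 34
n3-3 (Wren): max(29, -10) = 29
n3 (Gita): min(45, 34, 29) = 29
n0 (Wren): max(46, -1, 29) = 46

46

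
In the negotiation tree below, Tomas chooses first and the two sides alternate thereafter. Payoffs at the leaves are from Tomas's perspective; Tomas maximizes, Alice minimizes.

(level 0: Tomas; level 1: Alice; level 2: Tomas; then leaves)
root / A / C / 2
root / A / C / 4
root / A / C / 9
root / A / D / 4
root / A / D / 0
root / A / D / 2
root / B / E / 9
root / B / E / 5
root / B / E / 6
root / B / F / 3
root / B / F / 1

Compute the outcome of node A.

4

C (Tomas): max(2, 4, 9) = 9
D (Tomas): max(4, 0, 2) = 4
A (Alice): min(9, 4) = 4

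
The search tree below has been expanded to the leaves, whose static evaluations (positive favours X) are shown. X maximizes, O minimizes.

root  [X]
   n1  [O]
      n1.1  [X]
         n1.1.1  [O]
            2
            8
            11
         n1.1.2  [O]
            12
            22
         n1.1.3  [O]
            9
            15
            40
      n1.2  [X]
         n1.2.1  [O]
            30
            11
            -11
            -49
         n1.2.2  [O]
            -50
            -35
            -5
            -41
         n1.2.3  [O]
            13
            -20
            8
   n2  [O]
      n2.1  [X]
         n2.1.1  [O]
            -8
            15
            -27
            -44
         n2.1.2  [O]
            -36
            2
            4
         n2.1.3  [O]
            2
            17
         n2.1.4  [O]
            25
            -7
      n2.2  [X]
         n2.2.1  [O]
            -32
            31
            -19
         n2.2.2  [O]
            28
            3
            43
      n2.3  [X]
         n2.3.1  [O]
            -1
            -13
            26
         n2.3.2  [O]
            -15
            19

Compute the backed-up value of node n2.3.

-13

n2.3.1 (O): min(-1, -13, 26) = -13
n2.3.2 (O): min(-15, 19) = -15
n2.3 (X): max(-13, -15) = -13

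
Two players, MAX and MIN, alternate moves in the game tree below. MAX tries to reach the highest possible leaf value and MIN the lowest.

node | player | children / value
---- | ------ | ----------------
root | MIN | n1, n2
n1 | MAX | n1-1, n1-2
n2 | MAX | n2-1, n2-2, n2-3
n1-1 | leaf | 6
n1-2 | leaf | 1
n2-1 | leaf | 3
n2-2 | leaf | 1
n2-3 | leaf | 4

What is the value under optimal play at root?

4

n1 (MAX): max(6, 1) = 6
n2 (MAX): max(3, 1, 4) = 4
root (MIN): min(6, 4) = 4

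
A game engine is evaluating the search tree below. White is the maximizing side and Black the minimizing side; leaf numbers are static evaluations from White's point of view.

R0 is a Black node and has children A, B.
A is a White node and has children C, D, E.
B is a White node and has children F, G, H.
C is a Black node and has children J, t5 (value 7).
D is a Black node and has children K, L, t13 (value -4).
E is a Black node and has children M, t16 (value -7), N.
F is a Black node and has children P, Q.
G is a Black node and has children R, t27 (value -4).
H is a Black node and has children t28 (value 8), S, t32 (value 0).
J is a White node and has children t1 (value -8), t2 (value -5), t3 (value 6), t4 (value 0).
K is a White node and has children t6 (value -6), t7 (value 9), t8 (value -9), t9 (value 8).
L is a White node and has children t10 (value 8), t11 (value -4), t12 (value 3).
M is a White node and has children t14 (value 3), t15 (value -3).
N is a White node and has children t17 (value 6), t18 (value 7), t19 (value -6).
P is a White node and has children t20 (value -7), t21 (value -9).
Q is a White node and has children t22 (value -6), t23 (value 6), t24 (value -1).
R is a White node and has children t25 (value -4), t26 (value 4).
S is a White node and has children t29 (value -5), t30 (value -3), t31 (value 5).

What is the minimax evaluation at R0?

J (White): max(-8, -5, 6, 0) = 6
C (Black): min(6, 7) = 6
K (White): max(-6, 9, -9, 8) = 9
L (White): max(8, -4, 3) = 8
D (Black): min(9, 8, -4) = -4
M (White): max(3, -3) = 3
N (White): max(6, 7, -6) = 7
E (Black): min(3, -7, 7) = -7
A (White): max(6, -4, -7) = 6
P (White): max(-7, -9) = -7
Q (White): max(-6, 6, -1) = 6
F (Black): min(-7, 6) = -7
R (White): max(-4, 4) = 4
G (Black): min(4, -4) = -4
S (White): max(-5, -3, 5) = 5
H (Black): min(8, 5, 0) = 0
B (White): max(-7, -4, 0) = 0
R0 (Black): min(6, 0) = 0

0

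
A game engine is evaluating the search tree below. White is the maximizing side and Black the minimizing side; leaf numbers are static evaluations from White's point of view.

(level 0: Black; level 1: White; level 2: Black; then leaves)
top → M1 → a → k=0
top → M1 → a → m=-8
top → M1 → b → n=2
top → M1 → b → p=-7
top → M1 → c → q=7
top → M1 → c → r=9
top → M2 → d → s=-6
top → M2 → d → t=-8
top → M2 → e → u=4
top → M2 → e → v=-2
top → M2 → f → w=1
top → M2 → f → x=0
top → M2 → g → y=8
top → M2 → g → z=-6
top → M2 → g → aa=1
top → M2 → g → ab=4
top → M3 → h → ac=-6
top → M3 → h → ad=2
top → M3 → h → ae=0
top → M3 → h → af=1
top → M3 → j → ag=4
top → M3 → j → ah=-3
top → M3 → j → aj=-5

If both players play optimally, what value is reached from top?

-5

a (Black): min(0, -8) = -8
b (Black): min(2, -7) = -7
c (Black): min(7, 9) = 7
M1 (White): max(-8, -7, 7) = 7
d (Black): min(-6, -8) = -8
e (Black): min(4, -2) = -2
f (Black): min(1, 0) = 0
g (Black): min(8, -6, 1, 4) = -6
M2 (White): max(-8, -2, 0, -6) = 0
h (Black): min(-6, 2, 0, 1) = -6
j (Black): min(4, -3, -5) = -5
M3 (White): max(-6, -5) = -5
top (Black): min(7, 0, -5) = -5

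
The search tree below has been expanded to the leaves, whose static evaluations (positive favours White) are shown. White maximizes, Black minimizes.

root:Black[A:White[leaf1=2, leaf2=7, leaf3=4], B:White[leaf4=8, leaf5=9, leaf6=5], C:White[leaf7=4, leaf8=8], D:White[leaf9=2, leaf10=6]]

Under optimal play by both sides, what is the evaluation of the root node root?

6

A (White): max(2, 7, 4) = 7
B (White): max(8, 9, 5) = 9
C (White): max(4, 8) = 8
D (White): max(2, 6) = 6
root (Black): min(7, 9, 8, 6) = 6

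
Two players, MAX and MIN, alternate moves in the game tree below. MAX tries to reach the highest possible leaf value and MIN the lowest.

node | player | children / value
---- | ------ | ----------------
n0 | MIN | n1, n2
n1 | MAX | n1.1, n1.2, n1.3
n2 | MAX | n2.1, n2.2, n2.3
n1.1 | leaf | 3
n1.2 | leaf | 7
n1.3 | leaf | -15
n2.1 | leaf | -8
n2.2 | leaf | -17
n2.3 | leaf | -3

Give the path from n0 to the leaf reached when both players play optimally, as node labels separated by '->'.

n0 -> n2 -> n2.3

n1 (MAX): max(3, 7, -15) = 7
n2 (MAX): max(-8, -17, -3) = -3
n0 (MIN): min(7, -3) = -3
At n0, MIN picks n2 (lowest: -3).
At n2, MAX picks n2.3 (highest: -3).
Terminal value -3.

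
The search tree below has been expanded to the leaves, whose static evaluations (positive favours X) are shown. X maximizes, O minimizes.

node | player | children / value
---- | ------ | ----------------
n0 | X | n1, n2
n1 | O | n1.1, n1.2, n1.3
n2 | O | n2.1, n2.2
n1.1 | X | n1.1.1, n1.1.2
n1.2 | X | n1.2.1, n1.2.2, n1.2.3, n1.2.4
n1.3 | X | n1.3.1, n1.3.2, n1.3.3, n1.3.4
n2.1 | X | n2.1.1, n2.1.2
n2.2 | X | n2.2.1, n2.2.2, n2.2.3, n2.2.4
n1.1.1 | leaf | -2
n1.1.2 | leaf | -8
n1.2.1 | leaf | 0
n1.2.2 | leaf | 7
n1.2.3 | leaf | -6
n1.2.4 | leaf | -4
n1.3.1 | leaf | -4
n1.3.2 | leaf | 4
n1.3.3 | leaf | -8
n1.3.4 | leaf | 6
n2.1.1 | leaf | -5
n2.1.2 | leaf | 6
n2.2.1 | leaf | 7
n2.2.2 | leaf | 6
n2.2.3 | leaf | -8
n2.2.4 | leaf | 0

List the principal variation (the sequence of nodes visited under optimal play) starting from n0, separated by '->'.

n1.1 (X): max(-2, -8) = -2
n1.2 (X): max(0, 7, -6, -4) = 7
n1.3 (X): max(-4, 4, -8, 6) = 6
n1 (O): min(-2, 7, 6) = -2
n2.1 (X): max(-5, 6) = 6
n2.2 (X): max(7, 6, -8, 0) = 7
n2 (O): min(6, 7) = 6
n0 (X): max(-2, 6) = 6
At n0, X picks n2 (highest: 6).
At n2, O picks n2.1 (lowest: 6).
At n2.1, X picks n2.1.2 (highest: 6).
Terminal value 6.

n0 -> n2 -> n2.1 -> n2.1.2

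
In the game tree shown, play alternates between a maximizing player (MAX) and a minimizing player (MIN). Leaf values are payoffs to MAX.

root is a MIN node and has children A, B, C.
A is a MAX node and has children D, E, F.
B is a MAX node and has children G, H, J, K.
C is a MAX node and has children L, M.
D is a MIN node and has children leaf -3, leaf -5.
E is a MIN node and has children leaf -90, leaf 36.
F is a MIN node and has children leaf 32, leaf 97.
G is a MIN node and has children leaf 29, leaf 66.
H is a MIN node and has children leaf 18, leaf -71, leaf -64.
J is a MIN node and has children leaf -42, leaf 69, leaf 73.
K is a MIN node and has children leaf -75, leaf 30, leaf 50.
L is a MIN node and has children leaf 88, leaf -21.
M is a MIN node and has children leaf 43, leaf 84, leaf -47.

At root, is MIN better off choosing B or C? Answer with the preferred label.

C

G (MIN): min(29, 66) = 29
H (MIN): min(18, -71, -64) = -71
J (MIN): min(-42, 69, 73) = -42
K (MIN): min(-75, 30, 50) = -75
B (MAX): max(29, -71, -42, -75) = 29
L (MIN): min(88, -21) = -21
M (MIN): min(43, 84, -47) = -47
C (MAX): max(-21, -47) = -21
MIN prefers the lower value; B=29, C=-21. C is better since -21 < 29.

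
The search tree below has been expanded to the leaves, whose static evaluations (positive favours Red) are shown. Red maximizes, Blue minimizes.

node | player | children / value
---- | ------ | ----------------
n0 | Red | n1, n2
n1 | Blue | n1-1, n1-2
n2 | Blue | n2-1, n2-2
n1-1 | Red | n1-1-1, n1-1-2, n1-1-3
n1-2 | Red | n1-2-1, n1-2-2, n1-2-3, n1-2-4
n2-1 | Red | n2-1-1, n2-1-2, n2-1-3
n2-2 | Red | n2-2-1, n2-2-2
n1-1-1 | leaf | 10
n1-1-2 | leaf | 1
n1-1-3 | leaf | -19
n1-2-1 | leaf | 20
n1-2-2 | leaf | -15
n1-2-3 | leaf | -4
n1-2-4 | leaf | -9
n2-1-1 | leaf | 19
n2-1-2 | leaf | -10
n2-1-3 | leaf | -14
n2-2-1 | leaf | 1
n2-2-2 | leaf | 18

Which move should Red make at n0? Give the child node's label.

n2

n1-1 (Red): max(10, 1, -19) = 10
n1-2 (Red): max(20, -15, -4, -9) = 20
n1 (Blue): min(10, 20) = 10
n2-1 (Red): max(19, -10, -14) = 19
n2-2 (Red): max(1, 18) = 18
n2 (Blue): min(19, 18) = 18
n0 (Red): max(10, 18) = 18
Red at n0 wants the highest of {n1=10, n2=18}, so chooses n2.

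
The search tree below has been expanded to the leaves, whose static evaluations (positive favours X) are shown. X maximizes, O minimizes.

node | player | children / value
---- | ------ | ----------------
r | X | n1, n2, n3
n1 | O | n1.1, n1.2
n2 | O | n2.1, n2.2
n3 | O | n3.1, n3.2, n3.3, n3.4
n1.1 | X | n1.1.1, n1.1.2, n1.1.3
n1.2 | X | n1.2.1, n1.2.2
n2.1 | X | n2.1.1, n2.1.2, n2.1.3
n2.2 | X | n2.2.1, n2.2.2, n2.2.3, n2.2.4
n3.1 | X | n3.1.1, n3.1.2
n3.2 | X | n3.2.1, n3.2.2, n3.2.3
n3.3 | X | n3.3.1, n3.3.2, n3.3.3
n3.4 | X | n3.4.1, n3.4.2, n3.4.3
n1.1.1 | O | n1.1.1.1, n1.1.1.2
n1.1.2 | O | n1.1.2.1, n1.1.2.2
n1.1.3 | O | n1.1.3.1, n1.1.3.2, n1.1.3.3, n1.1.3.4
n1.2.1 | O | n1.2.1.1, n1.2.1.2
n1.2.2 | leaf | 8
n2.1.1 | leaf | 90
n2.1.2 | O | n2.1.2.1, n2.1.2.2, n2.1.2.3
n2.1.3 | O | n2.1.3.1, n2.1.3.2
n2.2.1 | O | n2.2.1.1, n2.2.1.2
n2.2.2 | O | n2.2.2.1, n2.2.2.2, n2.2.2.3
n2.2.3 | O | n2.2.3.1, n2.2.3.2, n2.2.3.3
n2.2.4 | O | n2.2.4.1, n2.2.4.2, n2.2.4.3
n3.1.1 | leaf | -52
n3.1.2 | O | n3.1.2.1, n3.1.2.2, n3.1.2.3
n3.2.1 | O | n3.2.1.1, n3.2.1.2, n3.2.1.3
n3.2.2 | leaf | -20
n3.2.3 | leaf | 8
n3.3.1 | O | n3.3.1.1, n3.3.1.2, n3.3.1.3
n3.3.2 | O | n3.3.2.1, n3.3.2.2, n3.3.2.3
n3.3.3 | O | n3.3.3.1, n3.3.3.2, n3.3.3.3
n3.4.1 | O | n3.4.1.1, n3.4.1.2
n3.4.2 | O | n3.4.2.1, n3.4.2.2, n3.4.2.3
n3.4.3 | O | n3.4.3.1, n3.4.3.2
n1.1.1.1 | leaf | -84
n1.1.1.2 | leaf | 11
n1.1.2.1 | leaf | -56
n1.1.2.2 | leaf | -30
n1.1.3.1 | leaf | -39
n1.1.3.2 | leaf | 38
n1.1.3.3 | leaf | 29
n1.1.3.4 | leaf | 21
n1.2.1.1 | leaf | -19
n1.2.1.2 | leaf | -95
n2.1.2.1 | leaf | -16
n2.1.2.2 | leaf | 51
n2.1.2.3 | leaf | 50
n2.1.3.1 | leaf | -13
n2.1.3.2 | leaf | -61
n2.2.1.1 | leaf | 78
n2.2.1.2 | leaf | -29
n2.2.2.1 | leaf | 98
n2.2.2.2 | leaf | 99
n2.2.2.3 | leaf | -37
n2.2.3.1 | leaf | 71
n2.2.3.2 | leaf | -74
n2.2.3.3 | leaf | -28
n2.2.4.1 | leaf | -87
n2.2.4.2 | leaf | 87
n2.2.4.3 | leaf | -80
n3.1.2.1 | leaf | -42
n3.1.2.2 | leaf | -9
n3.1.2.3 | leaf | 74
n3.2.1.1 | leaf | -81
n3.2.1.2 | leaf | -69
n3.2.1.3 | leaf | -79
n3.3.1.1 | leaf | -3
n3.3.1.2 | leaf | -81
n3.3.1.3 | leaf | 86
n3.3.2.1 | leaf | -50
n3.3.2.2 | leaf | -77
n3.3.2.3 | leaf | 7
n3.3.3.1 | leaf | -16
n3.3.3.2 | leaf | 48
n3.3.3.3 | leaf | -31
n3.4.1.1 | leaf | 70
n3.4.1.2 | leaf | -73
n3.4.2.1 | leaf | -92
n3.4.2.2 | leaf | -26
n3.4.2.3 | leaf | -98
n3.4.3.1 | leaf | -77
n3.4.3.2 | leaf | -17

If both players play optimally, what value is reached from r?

-29

n1.1.1 (O): min(-84, 11) = -84
n1.1.2 (O): min(-56, -30) = -56
n1.1.3 (O): min(-39, 38, 29, 21) = -39
n1.1 (X): max(-84, -56, -39) = -39
n1.2.1 (O): min(-19, -95) = -95
n1.2 (X): max(-95, 8) = 8
n1 (O): min(-39, 8) = -39
n2.1.2 (O): min(-16, 51, 50) = -16
n2.1.3 (O): min(-13, -61) = -61
n2.1 (X): max(90, -16, -61) = 90
n2.2.1 (O): min(78, -29) = -29
n2.2.2 (O): min(98, 99, -37) = -37
n2.2.3 (O): min(71, -74, -28) = -74
n2.2.4 (O): min(-87, 87, -80) = -87
n2.2 (X): max(-29, -37, -74, -87) = -29
n2 (O): min(90, -29) = -29
n3.1.2 (O): min(-42, -9, 74) = -42
n3.1 (X): max(-52, -42) = -42
n3.2.1 (O): min(-81, -69, -79) = -81
n3.2 (X): max(-81, -20, 8) = 8
n3.3.1 (O): min(-3, -81, 86) = -81
n3.3.2 (O): min(-50, -77, 7) = -77
n3.3.3 (O): min(-16, 48, -31) = -31
n3.3 (X): max(-81, -77, -31) = -31
n3.4.1 (O): min(70, -73) = -73
n3.4.2 (O): min(-92, -26, -98) = -98
n3.4.3 (O): min(-77, -17) = -77
n3.4 (X): max(-73, -98, -77) = -73
n3 (O): min(-42, 8, -31, -73) = -73
r (X): max(-39, -29, -73) = -29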